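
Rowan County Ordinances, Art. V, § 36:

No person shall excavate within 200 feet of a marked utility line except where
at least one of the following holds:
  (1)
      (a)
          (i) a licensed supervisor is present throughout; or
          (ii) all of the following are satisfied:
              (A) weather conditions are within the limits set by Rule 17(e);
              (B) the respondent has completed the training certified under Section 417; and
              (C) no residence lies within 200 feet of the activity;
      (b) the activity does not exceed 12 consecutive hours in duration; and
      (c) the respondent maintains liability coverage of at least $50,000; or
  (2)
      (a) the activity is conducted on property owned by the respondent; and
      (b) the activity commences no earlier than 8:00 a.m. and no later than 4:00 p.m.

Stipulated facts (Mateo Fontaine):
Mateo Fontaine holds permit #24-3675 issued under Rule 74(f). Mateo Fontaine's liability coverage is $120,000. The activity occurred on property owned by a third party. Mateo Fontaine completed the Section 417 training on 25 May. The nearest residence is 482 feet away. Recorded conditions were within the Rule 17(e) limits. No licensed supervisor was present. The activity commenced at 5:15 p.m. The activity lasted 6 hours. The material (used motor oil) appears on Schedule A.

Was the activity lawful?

(i) supervisor present — not met.
(A) weather ok — holds.
(B) training certified — holds.
(C) no residence in 200 ft — holds.
So (ii) is satisfied (T AND T AND T).
(a) = F OR T = true.
(b) ≤ 12 hrs duration — met.
(c) coverage ≥ $50,000 — met.
(1) = T AND T AND T = true.
(a) own property — fails.
(b) start within hours — fails.
(2): F AND F → false.
Overall: T OR F → true.

Yes — lawful.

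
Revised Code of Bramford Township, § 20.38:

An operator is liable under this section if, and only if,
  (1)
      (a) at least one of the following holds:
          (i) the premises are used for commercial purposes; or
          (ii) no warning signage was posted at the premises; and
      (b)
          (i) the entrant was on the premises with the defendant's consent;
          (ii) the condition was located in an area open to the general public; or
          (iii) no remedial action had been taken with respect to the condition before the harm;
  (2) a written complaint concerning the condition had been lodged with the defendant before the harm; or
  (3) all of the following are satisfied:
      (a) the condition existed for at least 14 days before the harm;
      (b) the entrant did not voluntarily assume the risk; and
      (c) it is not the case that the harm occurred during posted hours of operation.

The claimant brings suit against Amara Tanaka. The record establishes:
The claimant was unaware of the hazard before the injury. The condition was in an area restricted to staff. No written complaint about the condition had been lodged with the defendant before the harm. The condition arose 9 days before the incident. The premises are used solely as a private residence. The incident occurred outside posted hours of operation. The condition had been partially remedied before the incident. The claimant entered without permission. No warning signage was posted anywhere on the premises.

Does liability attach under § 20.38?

No — not liable.

(i) commercial use — fails.
(ii) no signage posted — satisfied.
(a) = F OR T = true.
(i) consent to enter — fails.
(ii) public area — not satisfied.
(iii) no remedial action — not satisfied.
(b): F OR F OR F → false.
So (1) is not satisfied (T AND F).
(2) complaint lodged — not satisfied.
(a) condition ≥14 days old — fails.
(b) no assumed risk — satisfied.
(c) not (during posted hours) — holds.
(3): F AND T AND T → false.
Overall = F OR F OR F = false.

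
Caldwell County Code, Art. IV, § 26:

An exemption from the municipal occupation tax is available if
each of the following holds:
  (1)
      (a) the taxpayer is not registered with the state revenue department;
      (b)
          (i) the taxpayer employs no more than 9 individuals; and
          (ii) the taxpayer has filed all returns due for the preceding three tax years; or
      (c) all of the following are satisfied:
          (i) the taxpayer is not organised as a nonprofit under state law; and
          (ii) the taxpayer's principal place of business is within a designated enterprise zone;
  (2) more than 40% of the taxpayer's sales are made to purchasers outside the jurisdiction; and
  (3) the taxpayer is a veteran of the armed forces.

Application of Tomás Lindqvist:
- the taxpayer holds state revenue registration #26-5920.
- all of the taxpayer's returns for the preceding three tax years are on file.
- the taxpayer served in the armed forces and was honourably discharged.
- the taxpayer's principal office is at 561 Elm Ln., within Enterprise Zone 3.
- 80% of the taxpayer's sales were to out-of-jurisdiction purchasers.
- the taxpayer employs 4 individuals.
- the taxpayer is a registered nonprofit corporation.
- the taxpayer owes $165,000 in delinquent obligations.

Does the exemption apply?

Yes — exempt.

(a) not (state-registered) — fails.
(i) ≤ 9 employees — holds.
(ii) returns current — satisfied.
So (b) is satisfied (T AND T).
(i) not (nonprofit) — fails.
(ii) in enterprise zone — satisfied.
So (c) is not satisfied (F AND T).
So (1) is satisfied (F OR T OR F).
(2) >40% out-of-jur. sales — holds.
(3) veteran — holds.
Overall = T AND T AND T = true.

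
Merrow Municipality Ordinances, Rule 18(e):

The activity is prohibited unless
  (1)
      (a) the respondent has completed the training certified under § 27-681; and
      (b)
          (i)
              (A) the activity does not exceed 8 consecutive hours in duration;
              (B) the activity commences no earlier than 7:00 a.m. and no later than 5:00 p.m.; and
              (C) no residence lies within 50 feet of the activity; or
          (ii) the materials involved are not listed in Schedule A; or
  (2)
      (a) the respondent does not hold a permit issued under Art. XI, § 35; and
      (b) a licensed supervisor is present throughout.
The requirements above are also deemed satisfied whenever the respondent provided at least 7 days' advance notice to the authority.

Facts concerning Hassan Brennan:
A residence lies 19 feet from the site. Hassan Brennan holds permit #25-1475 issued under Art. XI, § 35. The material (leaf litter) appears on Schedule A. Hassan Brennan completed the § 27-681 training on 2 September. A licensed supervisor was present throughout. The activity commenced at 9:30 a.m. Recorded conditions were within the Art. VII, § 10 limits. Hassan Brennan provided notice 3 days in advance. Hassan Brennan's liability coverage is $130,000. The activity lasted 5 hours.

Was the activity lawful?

(a) training certified — met.
(A) ≤ 8 hrs duration — satisfied.
(B) start within hours — satisfied.
(C) no residence in 50 ft — not met.
So (i) is not satisfied (T AND T AND F).
(ii) not (Schedule A material) — not met.
So (b) is not satisfied (F OR F).
So (1) is not satisfied (T AND F).
(a) not (holds permit) — fails.
(b) supervisor present — holds.
So (2) is not satisfied (F AND T).
So Overall is not satisfied (F OR F).
Exception (≥7 days' notice) — not satisfied.
Result: main false OR exception false → false.

No — unlawful.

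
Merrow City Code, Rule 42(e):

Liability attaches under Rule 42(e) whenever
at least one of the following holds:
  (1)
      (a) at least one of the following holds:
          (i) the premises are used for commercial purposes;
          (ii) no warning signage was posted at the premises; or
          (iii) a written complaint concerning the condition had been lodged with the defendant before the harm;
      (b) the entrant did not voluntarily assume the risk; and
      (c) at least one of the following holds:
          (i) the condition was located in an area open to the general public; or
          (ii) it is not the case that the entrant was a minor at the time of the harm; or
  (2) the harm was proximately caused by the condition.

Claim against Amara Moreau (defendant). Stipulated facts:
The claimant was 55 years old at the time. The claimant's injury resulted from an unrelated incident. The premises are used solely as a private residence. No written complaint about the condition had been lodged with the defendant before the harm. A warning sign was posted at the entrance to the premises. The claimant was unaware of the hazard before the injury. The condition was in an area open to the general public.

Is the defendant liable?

(i) commercial use — fails.
(ii) no signage posted — not satisfied.
(iii) complaint lodged — fails.
(a): F OR F OR F → false.
(b) no assumed risk — met.
(i) public area — satisfied.
(ii) not (entrant a minor) — met.
(c): T OR T → true.
(1): F AND T AND T → false.
(2) proximate cause — not satisfied.
So Overall is not satisfied (F OR F).

No — not liable.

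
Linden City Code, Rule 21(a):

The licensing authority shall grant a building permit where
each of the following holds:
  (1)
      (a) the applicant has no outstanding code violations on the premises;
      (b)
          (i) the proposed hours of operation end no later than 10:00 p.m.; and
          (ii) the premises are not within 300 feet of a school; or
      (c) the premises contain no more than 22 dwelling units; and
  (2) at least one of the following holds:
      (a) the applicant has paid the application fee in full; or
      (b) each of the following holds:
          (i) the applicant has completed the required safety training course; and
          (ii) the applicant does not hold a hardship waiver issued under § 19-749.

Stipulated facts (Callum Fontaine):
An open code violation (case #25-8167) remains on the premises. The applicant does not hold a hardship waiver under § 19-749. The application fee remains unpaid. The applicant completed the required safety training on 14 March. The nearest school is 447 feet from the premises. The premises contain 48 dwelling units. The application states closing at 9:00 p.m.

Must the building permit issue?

(a) no code violations — not satisfied.
(i) closes by 10 p.m. — satisfied.
(ii) ≥300 ft from school — met.
(b): T AND T → true.
(c) ≤ 22 units — fails.
(1): F OR T OR F → true.
(a) fee paid — not satisfied.
(i) safety training — holds.
(ii) not (hardship waiver) — holds.
(b) = T AND T = true.
(2) = F OR T = true.
Overall: T AND T → true.

Yes — granted.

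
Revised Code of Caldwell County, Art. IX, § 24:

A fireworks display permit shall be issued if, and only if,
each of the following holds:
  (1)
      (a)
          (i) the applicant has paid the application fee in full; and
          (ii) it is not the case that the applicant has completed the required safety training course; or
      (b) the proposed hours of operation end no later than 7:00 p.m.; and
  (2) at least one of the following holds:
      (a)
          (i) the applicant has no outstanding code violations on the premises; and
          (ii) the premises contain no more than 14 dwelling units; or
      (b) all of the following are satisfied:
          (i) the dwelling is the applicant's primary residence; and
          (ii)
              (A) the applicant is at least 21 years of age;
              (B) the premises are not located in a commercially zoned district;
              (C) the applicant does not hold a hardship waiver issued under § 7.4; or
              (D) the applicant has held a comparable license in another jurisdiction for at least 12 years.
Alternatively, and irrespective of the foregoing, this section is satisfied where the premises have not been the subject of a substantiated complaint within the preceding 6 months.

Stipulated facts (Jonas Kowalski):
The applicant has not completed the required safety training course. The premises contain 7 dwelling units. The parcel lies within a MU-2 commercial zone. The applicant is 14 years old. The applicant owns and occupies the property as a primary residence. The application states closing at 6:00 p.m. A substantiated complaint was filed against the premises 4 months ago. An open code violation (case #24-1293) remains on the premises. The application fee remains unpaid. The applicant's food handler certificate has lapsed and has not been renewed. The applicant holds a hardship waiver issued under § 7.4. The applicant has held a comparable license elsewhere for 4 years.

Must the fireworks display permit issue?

(i) fee paid — fails.
(ii) not (safety training) — holds.
So (a) is not satisfied (F AND T).
(b) closes by 7 p.m. — satisfied.
(1): F OR T → true.
(i) no code violations — not met.
(ii) ≤ 14 units — satisfied.
So (a) is not satisfied (F AND T).
(i) primary residence — satisfied.
(A) age ≥ 21 — not satisfied.
(B) not (commercially zoned) — not satisfied.
(C) not (hardship waiver) — not met.
(D) prior license ≥ 12 yr — fails.
(ii) = F OR F OR F OR F = false.
(b) = T AND F = false.
(2) = F OR F = false.
So Overall is not satisfied (T AND F).
Exception (no complaint in 6 mo.) — not satisfied.
Result: main false OR exception false → false.

No — denied.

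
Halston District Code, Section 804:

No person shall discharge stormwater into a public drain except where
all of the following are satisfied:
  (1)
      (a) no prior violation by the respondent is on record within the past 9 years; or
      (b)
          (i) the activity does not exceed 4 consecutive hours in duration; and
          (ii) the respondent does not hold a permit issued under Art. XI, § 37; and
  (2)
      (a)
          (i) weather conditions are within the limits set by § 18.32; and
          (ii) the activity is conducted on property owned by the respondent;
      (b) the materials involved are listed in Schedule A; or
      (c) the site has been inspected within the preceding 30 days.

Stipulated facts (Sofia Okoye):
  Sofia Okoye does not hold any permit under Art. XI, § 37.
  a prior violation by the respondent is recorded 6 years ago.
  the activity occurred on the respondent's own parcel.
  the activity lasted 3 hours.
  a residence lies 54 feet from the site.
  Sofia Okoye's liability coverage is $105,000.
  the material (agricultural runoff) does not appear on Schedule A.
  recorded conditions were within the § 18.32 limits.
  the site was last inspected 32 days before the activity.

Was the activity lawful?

(a) no prior violation — not met.
(i) ≤ 4 hrs duration — met.
(ii) not (holds permit) — met.
So (b) is satisfied (T AND T).
(1) = F OR T = true.
(i) weather ok — satisfied.
(ii) own property — satisfied.
(a) = T AND T = true.
(b) Schedule A material — fails.
(c) site inspected — not met.
(2) = T OR F OR F = true.
Overall = T AND T = true.

Yes — lawful.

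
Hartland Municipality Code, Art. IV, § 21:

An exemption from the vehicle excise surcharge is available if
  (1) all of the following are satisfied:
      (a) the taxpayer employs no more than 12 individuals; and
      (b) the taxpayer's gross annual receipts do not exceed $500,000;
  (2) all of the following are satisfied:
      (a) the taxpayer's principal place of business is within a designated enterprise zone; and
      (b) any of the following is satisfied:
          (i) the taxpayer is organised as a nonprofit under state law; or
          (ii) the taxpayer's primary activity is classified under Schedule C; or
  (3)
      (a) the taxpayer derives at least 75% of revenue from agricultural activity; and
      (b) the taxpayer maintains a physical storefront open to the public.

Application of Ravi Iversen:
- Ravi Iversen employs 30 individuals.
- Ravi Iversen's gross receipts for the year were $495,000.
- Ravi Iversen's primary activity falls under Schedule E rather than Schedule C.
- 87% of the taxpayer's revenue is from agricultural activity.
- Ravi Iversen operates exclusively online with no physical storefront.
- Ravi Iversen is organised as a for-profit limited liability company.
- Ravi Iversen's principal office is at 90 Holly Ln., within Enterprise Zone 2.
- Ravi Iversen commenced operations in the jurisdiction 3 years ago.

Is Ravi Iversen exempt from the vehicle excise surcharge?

No — not exempt.

(a) ≤ 12 employees — not satisfied.
(b) receipts ≤ $500,000 — satisfied.
(1): F AND T → false.
(a) in enterprise zone — satisfied.
(i) nonprofit — not met.
(ii) Schedule C activity — fails.
So (b) is not satisfied (F OR F).
(2): T AND F → false.
(a) ≥75% agricultural — holds.
(b) has storefront — not satisfied.
So (3) is not satisfied (T AND F).
Overall: F OR F OR F → false.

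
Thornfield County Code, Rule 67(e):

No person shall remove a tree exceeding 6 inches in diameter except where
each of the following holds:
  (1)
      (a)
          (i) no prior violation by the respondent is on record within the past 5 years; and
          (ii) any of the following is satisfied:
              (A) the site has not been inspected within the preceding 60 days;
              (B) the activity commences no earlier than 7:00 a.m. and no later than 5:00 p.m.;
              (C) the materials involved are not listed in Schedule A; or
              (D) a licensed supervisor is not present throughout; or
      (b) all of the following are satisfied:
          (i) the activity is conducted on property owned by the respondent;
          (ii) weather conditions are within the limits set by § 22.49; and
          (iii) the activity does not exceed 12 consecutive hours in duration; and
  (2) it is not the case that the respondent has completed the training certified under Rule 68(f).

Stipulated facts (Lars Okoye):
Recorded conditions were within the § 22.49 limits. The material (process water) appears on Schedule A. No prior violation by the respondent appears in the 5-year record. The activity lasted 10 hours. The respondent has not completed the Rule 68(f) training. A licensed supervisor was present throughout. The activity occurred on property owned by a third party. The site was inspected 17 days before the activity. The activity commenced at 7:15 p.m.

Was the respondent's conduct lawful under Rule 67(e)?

No — unlawful.

(i) no prior violation — satisfied.
(A) not (site inspected) — not satisfied.
(B) start within hours — fails.
(C) not (Schedule A material) — fails.
(D) not (supervisor present) — not satisfied.
(ii): F OR F OR F OR F → false.
So (a) is not satisfied (T AND F).
(i) own property — not met.
(ii) weather ok — holds.
(iii) ≤ 12 hrs duration — met.
(b) = F AND T AND T = false.
(1): F OR F → false.
(2) not (training certified) — satisfied.
So Overall is not satisfied (F AND T).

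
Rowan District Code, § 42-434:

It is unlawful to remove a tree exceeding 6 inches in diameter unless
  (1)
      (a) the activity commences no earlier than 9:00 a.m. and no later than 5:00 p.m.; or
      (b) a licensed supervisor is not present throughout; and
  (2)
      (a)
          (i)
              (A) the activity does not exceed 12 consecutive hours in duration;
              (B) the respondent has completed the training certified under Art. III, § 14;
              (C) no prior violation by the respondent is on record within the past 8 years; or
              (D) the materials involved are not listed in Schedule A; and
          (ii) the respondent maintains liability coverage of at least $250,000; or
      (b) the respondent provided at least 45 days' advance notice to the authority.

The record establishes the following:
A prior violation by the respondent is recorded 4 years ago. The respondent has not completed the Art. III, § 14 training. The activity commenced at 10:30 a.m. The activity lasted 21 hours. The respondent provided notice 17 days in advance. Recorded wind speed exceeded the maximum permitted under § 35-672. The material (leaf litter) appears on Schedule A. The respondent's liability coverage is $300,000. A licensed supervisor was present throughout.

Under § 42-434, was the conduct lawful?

No — unlawful.

(a) start within hours — met.
(b) not (supervisor present) — not satisfied.
(1) = T OR F = true.
(A) ≤ 12 hrs duration — fails.
(B) training certified — not met.
(C) no prior violation — not satisfied.
(D) not (Schedule A material) — not met.
(i): F OR F OR F OR F → false.
(ii) coverage ≥ $250,000 — satisfied.
(a) = F AND T = false.
(b) ≥45 days' notice — not satisfied.
(2): F OR F → false.
Overall: T AND F → false.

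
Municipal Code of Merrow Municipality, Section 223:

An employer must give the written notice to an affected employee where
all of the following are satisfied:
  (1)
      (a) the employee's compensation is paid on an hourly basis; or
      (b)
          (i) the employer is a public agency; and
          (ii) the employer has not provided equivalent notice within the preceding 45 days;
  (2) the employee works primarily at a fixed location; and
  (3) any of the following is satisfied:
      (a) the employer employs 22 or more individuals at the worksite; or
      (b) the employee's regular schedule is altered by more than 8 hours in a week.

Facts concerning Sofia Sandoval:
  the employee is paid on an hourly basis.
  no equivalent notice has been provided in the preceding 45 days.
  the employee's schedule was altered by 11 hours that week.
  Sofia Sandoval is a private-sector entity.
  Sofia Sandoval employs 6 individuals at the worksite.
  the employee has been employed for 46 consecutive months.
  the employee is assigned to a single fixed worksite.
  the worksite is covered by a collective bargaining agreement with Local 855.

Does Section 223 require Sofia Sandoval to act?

(a) hourly-paid — satisfied.
(i) public agency — fails.
(ii) no recent notice — holds.
So (b) is not satisfied (F AND T).
(1) = T OR F = true.
(2) fixed location — holds.
(a) ≥ 22 at site — fails.
(b) schedule shift > 8h — holds.
(3) = F OR T = true.
Overall: T AND T AND T → true.

Yes — required.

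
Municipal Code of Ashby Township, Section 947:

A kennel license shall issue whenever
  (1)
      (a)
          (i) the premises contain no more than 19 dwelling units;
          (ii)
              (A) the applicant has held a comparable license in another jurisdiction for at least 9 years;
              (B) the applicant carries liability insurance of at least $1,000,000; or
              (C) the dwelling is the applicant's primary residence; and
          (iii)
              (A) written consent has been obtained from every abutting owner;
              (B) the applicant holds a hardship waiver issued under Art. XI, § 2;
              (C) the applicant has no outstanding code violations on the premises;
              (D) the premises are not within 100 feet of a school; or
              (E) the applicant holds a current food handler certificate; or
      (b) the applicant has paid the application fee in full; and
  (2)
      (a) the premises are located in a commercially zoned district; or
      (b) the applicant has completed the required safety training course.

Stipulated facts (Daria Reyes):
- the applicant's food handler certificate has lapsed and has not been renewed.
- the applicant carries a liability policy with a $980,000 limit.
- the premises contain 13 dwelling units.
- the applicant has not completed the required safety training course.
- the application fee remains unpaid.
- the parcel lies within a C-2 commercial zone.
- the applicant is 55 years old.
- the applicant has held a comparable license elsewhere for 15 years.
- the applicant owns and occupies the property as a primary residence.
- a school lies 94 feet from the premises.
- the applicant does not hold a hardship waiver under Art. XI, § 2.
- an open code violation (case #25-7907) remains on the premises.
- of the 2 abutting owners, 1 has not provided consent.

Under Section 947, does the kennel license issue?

No — denied.

(i) ≤ 19 units — met.
(A) prior license ≥ 9 yr — met.
(B) insurance ≥ $1,000,000 — not satisfied.
(C) primary residence — holds.
So (ii) is satisfied (T OR F OR T).
(A) all abutters consent — not met.
(B) hardship waiver — fails.
(C) no code violations — not met.
(D) ≥100 ft from school — not satisfied.
(E) food handler cert. — fails.
(iii) = F OR F OR F OR F OR F = false.
(a): T AND T AND F → false.
(b) fee paid — not met.
So (1) is not satisfied (F OR F).
(a) commercially zoned — holds.
(b) safety training — not satisfied.
(2) = T OR F = true.
So Overall is not satisfied (F AND T).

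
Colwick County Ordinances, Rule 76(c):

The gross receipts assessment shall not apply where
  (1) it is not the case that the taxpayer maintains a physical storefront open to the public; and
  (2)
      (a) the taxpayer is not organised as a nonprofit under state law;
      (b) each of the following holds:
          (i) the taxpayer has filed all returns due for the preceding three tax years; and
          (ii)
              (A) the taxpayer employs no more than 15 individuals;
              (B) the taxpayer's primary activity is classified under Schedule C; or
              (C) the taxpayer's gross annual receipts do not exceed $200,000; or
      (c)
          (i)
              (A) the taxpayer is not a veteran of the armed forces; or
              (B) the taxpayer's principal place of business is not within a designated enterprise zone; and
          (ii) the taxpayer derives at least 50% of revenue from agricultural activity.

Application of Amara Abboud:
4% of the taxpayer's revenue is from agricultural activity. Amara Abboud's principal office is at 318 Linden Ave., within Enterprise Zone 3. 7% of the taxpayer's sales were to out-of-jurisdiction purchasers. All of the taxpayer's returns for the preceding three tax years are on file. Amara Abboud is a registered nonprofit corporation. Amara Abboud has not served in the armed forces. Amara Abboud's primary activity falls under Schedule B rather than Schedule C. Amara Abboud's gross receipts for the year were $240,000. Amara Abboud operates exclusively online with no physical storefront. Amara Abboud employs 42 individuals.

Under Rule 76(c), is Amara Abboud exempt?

No — not exempt.

(1) not (has storefront) — met.
(a) not (nonprofit) — not satisfied.
(i) returns current — satisfied.
(A) ≤ 15 employees — not met.
(B) Schedule C activity — not met.
(C) receipts ≤ $200,000 — not met.
So (ii) is not satisfied (F OR F OR F).
(b): T AND F → false.
(A) not (veteran) — satisfied.
(B) not (in enterprise zone) — not satisfied.
(i) = T OR F = true.
(ii) ≥50% agricultural — not satisfied.
(c) = T AND F = false.
So (2) is not satisfied (F OR F OR F).
Overall: T AND F → false.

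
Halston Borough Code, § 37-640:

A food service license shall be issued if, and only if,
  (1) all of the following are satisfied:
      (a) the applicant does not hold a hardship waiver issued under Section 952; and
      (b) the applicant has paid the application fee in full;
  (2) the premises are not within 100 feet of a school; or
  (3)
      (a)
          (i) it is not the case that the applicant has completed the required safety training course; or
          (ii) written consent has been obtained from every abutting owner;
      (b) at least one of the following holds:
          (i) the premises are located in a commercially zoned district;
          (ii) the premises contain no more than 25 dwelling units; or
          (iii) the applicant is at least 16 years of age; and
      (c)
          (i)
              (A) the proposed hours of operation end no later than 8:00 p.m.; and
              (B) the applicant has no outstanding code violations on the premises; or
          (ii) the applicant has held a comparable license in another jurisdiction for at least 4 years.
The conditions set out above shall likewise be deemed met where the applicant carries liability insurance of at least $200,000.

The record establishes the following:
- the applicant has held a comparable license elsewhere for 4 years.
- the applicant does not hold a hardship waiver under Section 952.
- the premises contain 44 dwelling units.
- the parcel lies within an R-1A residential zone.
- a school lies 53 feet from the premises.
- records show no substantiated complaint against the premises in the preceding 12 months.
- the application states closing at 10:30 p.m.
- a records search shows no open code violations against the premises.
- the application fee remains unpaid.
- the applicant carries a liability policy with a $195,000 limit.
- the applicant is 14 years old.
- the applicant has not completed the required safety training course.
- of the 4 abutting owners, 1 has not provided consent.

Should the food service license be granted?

No — denied.

(a) not (hardship waiver) — met.
(b) fee paid — not satisfied.
(1): T AND F → false.
(2) ≥100 ft from school — not satisfied.
(i) not (safety training) — met.
(ii) all abutters consent — not satisfied.
(a): T OR F → true.
(i) commercially zoned — fails.
(ii) ≤ 25 units — not satisfied.
(iii) age ≥ 16 — not met.
(b) = F OR F OR F = false.
(A) closes by 8 p.m. — not satisfied.
(B) no code violations — satisfied.
So (i) is not satisfied (F AND T).
(ii) prior license ≥ 4 yr — satisfied.
(c) = F OR T = true.
(3) = T AND F AND T = false.
So Overall is not satisfied (F OR F OR F).
Exception (insurance ≥ $200,000) — not satisfied.
Result: main false OR exception false → false.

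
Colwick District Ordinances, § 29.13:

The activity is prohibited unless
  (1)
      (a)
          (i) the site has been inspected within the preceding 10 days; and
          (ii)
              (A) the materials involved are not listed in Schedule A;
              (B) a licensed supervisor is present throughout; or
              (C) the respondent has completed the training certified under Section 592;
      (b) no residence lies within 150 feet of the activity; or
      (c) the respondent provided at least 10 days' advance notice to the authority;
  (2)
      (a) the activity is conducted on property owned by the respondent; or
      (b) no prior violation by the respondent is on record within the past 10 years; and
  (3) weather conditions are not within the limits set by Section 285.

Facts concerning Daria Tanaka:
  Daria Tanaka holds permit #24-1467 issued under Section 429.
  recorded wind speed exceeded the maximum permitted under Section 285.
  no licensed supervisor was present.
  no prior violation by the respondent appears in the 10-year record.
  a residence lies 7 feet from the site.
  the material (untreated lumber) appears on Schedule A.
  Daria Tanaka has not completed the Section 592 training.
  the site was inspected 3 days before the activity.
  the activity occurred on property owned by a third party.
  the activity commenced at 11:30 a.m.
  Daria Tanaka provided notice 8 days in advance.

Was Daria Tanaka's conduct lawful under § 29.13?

No — unlawful.

(i) site inspected — satisfied.
(A) not (Schedule A material) — not met.
(B) supervisor present — not met.
(C) training certified — not satisfied.
(ii): F OR F OR F → false.
(a) = T AND F = false.
(b) no residence in 150 ft — fails.
(c) ≥10 days' notice — not satisfied.
So (1) is not satisfied (F OR F OR F).
(a) own property — fails.
(b) no prior violation — holds.
(2) = F OR T = true.
(3) not (weather ok) — met.
So Overall is not satisfied (F AND T AND T).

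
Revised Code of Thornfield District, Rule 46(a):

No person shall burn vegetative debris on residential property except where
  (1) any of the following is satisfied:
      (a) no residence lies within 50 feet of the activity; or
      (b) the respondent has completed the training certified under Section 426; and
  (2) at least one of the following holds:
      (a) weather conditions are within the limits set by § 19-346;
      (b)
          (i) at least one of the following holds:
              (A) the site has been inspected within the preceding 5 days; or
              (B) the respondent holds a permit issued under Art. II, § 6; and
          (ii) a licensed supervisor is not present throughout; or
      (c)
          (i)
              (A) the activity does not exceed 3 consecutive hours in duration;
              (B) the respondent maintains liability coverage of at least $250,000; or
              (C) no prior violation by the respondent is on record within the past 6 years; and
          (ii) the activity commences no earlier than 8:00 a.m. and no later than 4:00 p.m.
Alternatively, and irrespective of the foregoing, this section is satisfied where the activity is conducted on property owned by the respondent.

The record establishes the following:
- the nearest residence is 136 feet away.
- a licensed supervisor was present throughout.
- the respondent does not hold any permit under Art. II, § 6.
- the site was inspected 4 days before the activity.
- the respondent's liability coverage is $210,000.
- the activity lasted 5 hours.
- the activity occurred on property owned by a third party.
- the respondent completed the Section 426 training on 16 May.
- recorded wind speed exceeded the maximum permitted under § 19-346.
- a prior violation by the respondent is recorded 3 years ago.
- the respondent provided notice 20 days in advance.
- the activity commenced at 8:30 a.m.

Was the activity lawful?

No — unlawful.

(a) no residence in 50 ft — holds.
(b) training certified — met.
So (1) is satisfied (T OR T).
(a) weather ok — not satisfied.
(A) site inspected — satisfied.
(B) holds permit — not met.
(i): T OR F → true.
(ii) not (supervisor present) — not met.
So (b) is not satisfied (T AND F).
(A) ≤ 3 hrs duration — not satisfied.
(B) coverage ≥ $250,000 — fails.
(C) no prior violation — not met.
(i): F OR F OR F → false.
(ii) start within hours — satisfied.
(c): F AND T → false.
So (2) is not satisfied (F OR F OR F).
Overall: T AND F → false.
Exception (own property) — not satisfied.
Result: main false OR exception false → false.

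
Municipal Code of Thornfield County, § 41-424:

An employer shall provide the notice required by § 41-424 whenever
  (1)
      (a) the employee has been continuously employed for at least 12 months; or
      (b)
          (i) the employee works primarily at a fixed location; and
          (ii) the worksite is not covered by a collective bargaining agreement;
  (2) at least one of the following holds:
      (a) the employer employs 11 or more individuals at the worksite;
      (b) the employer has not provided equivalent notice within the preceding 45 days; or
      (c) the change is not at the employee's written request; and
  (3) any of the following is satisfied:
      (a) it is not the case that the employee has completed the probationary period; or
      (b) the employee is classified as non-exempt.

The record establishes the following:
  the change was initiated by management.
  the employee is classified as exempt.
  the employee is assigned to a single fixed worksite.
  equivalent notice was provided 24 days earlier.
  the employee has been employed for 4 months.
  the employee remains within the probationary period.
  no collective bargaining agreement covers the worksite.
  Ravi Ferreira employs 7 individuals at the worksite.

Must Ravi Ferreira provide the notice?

Yes — required.

(a) tenure ≥ 12 mo. — fails.
(i) fixed location — met.
(ii) no CBA — holds.
So (b) is satisfied (T AND T).
So (1) is satisfied (F OR T).
(a) ≥ 11 at site — not met.
(b) no recent notice — not satisfied.
(c) not employee-requested — met.
(2) = F OR F OR T = true.
(a) not (past probation) — met.
(b) non-exempt — not satisfied.
(3): T OR F → true.
So Overall is satisfied (T AND T AND T).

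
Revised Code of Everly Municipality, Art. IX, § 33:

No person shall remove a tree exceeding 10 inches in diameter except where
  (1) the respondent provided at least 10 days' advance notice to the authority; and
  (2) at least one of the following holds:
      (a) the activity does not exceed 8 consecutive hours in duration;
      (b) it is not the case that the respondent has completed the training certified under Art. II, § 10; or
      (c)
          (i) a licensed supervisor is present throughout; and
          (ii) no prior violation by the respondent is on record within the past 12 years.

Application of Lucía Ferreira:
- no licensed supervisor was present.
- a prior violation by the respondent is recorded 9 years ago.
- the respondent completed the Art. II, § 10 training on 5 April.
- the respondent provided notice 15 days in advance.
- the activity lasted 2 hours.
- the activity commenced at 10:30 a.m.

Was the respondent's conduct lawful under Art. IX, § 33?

(1) ≥10 days' notice — satisfied.
(a) ≤ 8 hrs duration — met.
(b) not (training certified) — not satisfied.
(i) supervisor present — fails.
(ii) no prior violation — fails.
So (c) is not satisfied (F AND F).
So (2) is satisfied (T OR F OR F).
So Overall is satisfied (T AND T).

Yes — lawful.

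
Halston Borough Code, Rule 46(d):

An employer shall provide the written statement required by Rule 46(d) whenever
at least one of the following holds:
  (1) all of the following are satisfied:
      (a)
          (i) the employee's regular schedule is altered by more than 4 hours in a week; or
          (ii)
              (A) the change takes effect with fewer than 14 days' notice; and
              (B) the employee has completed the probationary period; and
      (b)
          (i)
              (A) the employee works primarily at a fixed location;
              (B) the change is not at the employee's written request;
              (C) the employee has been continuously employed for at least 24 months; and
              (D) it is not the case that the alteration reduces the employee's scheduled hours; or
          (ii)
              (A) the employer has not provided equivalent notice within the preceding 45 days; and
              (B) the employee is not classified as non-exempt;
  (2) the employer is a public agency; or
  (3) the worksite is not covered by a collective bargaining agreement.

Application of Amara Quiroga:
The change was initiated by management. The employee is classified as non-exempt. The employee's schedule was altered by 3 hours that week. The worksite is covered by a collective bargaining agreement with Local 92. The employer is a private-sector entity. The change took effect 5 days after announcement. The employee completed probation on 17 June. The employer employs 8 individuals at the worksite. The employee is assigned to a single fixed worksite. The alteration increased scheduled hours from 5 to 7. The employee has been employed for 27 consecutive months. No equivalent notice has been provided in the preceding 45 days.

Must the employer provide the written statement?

(i) schedule shift > 4h — fails.
(A) < 14 days' notice — met.
(B) past probation — satisfied.
(ii) = T AND T = true.
(a): F OR T → true.
(A) fixed location — satisfied.
(B) not employee-requested — holds.
(C) tenure ≥ 24 mo. — holds.
(D) not (hours reduced) — met.
(i): T AND T AND T AND T → true.
(A) no recent notice — holds.
(B) not (non-exempt) — not satisfied.
So (ii) is not satisfied (T AND F).
(b) = T OR F = true.
(1) = T AND T = true.
(2) public agency — not met.
(3) no CBA — not met.
Overall = T OR F OR F = true.

Yes — required.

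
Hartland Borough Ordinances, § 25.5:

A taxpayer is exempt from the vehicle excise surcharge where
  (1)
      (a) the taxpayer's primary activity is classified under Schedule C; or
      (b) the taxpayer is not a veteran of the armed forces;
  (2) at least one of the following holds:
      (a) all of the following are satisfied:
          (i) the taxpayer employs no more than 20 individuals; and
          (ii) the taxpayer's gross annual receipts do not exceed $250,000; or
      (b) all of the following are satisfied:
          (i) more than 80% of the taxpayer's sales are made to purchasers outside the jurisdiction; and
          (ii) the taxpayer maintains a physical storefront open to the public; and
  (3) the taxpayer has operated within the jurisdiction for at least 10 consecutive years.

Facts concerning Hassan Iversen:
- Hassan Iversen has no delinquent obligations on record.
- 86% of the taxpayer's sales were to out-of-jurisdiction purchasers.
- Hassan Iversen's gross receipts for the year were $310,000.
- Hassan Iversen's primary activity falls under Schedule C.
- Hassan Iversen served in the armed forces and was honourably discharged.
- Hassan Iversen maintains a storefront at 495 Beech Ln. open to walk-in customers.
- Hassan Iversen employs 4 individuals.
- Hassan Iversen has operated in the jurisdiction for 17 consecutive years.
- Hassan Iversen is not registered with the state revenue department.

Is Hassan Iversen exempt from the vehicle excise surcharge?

(a) Schedule C activity — satisfied.
(b) not (veteran) — fails.
(1) = T OR F = true.
(i) ≤ 20 employees — satisfied.
(ii) receipts ≤ $250,000 — not met.
(a): T AND F → false.
(i) >80% out-of-jur. sales — satisfied.
(ii) has storefront — holds.
(b) = T AND T = true.
(2) = F OR T = true.
(3) ≥ 10 yrs in jurisdiction — met.
Overall: T AND T AND T → true.

Yes — exempt.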